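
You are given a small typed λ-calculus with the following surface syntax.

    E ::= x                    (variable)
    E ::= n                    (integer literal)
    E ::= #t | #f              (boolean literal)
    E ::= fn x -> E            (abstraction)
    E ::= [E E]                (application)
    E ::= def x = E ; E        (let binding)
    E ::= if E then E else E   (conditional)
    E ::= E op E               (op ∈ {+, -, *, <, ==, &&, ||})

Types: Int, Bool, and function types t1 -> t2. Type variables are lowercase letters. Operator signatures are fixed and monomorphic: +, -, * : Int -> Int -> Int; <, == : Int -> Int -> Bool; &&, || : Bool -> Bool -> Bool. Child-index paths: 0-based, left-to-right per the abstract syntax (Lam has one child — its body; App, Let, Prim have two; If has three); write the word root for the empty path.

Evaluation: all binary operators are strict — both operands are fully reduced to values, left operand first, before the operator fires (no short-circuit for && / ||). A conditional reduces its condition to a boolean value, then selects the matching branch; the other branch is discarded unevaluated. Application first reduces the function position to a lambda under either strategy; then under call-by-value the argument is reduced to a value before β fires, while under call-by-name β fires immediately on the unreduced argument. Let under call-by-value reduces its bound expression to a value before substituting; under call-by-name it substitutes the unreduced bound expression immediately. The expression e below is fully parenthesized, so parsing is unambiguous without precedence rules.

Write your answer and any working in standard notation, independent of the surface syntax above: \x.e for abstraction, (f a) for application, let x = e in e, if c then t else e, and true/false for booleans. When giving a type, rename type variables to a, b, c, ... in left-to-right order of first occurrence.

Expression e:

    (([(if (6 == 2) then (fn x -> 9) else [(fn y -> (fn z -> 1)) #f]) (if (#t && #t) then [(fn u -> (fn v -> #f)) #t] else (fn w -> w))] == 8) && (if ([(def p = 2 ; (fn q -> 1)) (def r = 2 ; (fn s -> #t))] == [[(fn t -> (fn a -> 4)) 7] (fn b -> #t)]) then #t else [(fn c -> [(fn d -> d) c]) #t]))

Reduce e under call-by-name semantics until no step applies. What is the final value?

Derivation:
step 0: ((((if (6 == 2) then (\x.9) else ((\y.(\z.1)) false)) (if (true && true) then ((\u.(\v.false)) true) else (\w.w))) == 8) && (if (((let p = 2 in (\q.1)) (let r = 2 in (\s.true))) == (((\t.(\a.4)) 7) (\b.true))) then true else ((\c.((\d.d) c)) true)))
step 1: [delta@0.0.0.0] ((((if false then (\x.9) else ((\y.(\z.1)) false)) (if (true && true) then ((\u.(\v.false)) true) else (\w.w))) == 8) && (if (((let p = 2 in (\q.1)) (let r = 2 in (\s.true))) == (((\t.(\a.4)) 7) (\b.true))) then true else ((\c.((\d.d) c)) true)))
step 2: [if@0.0.0] (((((\y.(\z.1)) false) (if (true && true) then ((\u.(\v.false)) true) else (\w.w))) == 8) && (if (((let p = 2 in (\q.1)) (let r = 2 in (\s.true))) == (((\t.(\a.4)) 7) (\b.true))) then true else ((\c.((\d.d) c)) true)))
step 3: [beta@0.0.0] ((((\z.1) (if (true && true) then ((\u.(\v.false)) true) else (\w.w))) == 8) && (if (((let p = 2 in (\q.1)) (let r = 2 in (\s.true))) == (((\t.(\a.4)) 7) (\b.true))) then true else ((\c.((\d.d) c)) true)))
step 4: [beta@0.0] ((1 == 8) && (if (((let p = 2 in (\q.1)) (let r = 2 in (\s.true))) == (((\t.(\a.4)) 7) (\b.true))) then true else ((\c.((\d.d) c)) true)))
step 5: [delta@0] (false && (if (((let p = 2 in (\q.1)) (let r = 2 in (\s.true))) == (((\t.(\a.4)) 7) (\b.true))) then true else ((\c.((\d.d) c)) true)))
step 6: [let@1.0.0.0] (false && (if (((\q.1) (let r = 2 in (\s.true))) == (((\t.(\a.4)) 7) (\b.true))) then true else ((\c.((\d.d) c)) true)))
step 7: [beta@1.0.0] (false && (if (1 == (((\t.(\a.4)) 7) (\b.true))) then true else ((\c.((\d.d) c)) true)))
step 8: [beta@1.0.1.0] (false && (if (1 == ((\a.4) (\b.true))) then true else ((\c.((\d.d) c)) true)))
step 9: [beta@1.0.1] (false && (if (1 == 4) then true else ((\c.((\d.d) c)) true)))
step 10: [delta@1.0] (false && (if false then true else ((\c.((\d.d) c)) true)))
step 11: [if@1] (false && ((\c.((\d.d) c)) true))
step 12: [beta@1] (false && ((\d.d) true))
step 13: [beta@1] (false && true)
step 14: [delta@root] false

Answer: false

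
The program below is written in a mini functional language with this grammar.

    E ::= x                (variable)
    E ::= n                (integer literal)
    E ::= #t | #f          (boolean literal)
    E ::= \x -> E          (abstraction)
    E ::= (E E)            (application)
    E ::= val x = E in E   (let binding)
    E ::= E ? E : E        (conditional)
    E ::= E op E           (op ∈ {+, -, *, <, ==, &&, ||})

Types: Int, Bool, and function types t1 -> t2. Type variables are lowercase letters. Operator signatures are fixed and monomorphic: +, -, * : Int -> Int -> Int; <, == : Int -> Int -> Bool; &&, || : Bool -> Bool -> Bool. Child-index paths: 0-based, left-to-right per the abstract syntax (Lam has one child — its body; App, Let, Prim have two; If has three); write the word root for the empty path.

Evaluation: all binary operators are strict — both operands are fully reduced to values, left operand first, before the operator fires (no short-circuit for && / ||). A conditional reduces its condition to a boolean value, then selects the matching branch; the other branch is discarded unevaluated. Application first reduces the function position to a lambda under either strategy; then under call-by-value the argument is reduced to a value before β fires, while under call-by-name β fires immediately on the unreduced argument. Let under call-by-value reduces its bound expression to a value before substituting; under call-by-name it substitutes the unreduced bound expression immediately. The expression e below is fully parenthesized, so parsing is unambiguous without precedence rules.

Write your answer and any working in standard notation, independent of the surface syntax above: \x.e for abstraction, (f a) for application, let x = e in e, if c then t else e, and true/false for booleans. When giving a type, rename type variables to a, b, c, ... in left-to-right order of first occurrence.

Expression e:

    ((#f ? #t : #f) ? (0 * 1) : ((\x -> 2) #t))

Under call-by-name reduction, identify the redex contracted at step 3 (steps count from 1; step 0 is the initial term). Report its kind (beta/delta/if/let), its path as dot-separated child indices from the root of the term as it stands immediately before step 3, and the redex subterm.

Trace:
step 0: (if (if false then true else false) then (0 * 1) else ((\x.2) true))
step 1: [if@0] (if false then (0 * 1) else ((\x.2) true))
step 2: [if@root] ((\x.2) true)
step 3: [beta@root] 2

Answer: beta at root : ((\x.2) true)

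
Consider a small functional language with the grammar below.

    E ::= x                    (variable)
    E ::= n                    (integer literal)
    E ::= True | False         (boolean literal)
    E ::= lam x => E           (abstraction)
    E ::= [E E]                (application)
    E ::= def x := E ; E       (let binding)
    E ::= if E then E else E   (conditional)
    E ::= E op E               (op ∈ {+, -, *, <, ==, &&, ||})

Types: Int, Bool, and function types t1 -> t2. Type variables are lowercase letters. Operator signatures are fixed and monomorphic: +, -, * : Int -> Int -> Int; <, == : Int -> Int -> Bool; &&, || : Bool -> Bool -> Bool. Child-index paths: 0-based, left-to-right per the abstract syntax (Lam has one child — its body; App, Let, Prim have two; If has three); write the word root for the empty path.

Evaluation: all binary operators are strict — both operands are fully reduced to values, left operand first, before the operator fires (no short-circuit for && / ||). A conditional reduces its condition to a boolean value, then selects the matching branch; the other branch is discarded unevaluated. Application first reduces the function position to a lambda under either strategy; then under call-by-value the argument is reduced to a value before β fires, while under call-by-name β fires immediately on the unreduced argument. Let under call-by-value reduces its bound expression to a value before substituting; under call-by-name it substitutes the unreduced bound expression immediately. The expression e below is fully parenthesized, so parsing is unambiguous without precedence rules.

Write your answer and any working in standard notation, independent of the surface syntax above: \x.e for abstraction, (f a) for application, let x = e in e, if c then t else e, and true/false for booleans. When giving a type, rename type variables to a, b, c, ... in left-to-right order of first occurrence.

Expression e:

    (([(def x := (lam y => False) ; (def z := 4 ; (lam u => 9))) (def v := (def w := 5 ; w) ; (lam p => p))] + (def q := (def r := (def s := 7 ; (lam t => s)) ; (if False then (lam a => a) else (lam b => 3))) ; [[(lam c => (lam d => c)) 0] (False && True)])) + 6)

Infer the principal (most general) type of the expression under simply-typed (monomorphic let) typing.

Derivation:
\y._ : a -> Bool
let x : a -> Bool
let z : Int
\u._ : b -> Int
let w : Int
w : Int
let v : Int
p : c
\p._ : c -> c
  unify b -> Int ~ (c -> c) -> d
  unify b ~ c -> c
  unify Int ~ d
_ _ : Int
  unify Int ~ Int
let s : Int
s : Int
\t._ : e -> Int
let r : e -> Int
  unify Bool ~ Bool
a : f
\a._ : f -> f
\b._ : g -> Int
  unify f -> f ~ g -> Int
  unify f ~ g
  unify g ~ Int
let q : Int -> Int
c : h
\d._ : i -> h
\c._ : h -> i -> h
  unify h -> i -> h ~ Int -> j
  unify h ~ Int
  unify i -> Int ~ j
_ _ : i -> Int
  unify Bool ~ Bool
  unify Bool ~ Bool
  unify i -> Int ~ Bool -> k
  unify i ~ Bool
  unify Int ~ k
_ _ : Int
  unify Int ~ Int
  unify Int ~ Int
  unify Int ~ Int

Answer: Int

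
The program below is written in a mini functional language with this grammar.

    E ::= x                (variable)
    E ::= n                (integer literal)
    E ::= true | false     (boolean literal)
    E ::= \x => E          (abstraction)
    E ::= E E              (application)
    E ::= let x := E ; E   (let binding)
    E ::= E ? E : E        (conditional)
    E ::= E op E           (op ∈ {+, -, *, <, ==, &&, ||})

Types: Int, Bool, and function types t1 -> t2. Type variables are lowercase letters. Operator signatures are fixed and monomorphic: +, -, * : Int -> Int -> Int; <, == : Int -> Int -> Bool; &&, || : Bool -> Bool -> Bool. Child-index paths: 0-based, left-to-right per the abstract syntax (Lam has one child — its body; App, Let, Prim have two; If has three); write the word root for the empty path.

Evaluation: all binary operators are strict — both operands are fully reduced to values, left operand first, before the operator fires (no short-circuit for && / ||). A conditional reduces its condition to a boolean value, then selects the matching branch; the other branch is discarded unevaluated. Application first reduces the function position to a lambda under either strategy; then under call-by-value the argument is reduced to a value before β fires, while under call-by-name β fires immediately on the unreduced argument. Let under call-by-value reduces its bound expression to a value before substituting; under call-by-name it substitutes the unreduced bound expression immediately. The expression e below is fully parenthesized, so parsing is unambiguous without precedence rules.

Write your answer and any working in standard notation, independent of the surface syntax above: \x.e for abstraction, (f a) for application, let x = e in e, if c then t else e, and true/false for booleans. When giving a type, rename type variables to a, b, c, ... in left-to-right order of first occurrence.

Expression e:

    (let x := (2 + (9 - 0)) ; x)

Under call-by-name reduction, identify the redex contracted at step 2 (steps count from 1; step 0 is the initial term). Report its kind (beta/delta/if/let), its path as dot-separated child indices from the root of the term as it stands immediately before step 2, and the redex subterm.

Derivation:
step 0: (let x = (2 + (9 - 0)) in x)
step 1: [let@root] (2 + (9 - 0))
step 2: [delta@1] (2 + 9)

Answer: delta at 1 : (9 - 0)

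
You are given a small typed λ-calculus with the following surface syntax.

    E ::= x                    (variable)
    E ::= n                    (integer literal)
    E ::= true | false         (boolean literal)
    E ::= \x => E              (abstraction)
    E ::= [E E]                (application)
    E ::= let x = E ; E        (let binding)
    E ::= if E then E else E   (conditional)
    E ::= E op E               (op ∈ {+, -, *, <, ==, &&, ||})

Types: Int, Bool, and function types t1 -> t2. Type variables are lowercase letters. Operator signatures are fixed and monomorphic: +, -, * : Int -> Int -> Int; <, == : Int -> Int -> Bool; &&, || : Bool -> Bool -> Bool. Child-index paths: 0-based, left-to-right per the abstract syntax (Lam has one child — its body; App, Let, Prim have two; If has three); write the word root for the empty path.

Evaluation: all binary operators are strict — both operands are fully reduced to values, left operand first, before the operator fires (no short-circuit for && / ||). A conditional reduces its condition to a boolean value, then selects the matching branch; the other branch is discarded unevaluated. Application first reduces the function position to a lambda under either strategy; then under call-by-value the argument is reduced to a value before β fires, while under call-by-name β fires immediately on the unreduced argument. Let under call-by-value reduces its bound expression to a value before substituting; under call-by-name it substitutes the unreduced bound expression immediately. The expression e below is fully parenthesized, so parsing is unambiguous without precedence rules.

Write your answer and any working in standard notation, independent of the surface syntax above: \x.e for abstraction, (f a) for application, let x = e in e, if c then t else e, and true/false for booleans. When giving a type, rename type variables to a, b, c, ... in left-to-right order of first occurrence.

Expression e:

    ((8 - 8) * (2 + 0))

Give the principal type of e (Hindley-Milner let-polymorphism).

Answer: Int

Derivation:
  unify Int ~ Int
  unify Int ~ Int
  unify Int ~ Int
  unify Int ~ Int
  unify Int ~ Int
  unify Int ~ Int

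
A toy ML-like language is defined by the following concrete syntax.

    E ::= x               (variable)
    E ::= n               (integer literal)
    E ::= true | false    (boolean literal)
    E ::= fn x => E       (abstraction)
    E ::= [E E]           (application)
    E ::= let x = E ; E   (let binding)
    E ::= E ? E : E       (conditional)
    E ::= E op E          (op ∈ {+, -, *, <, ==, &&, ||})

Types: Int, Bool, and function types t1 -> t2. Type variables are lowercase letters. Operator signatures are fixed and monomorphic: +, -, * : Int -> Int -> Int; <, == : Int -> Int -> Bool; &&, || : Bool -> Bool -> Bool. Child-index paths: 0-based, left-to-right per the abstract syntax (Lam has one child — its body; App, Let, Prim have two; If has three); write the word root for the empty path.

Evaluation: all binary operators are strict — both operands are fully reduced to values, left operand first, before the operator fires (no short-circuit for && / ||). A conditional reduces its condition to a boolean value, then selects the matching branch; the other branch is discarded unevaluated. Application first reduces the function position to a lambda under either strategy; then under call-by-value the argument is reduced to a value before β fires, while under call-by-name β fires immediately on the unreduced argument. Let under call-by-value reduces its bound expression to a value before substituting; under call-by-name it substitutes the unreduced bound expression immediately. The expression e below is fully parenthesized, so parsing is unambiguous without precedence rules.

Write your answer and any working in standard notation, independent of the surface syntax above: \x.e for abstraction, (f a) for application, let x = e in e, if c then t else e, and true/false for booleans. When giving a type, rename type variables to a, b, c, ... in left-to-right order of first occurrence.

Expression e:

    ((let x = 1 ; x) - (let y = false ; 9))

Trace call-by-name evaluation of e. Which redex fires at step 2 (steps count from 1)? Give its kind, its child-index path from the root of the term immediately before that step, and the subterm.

Answer: let at 1 : (let y = false in 9)

Working:
step 0: ((let x = 1 in x) - (let y = false in 9))
step 1: [let@0] (1 - (let y = false in 9))
step 2: [let@1] (1 - 9)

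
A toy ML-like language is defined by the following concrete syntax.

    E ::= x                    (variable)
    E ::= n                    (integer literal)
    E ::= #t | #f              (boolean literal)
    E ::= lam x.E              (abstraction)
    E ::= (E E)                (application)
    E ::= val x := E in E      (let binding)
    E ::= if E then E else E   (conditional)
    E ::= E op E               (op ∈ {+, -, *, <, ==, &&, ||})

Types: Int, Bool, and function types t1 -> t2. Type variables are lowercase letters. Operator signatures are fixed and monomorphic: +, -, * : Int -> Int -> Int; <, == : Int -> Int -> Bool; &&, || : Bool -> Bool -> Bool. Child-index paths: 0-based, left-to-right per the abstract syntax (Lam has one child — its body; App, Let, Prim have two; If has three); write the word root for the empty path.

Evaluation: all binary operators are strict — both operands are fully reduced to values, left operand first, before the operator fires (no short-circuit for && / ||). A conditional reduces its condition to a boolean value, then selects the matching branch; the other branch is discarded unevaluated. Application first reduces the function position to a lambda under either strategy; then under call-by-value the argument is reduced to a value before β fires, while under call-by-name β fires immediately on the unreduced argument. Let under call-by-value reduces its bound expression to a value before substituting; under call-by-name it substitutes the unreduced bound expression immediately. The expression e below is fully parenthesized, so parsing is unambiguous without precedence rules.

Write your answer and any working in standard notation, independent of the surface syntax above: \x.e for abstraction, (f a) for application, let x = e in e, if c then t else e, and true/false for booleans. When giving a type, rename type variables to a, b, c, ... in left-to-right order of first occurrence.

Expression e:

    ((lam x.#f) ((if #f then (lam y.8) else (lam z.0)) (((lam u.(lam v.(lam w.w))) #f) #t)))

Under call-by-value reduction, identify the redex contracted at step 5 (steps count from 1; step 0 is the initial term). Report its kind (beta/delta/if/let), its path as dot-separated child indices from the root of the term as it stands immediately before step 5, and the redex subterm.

Working:
step 0: ((\x.false) ((if false then (\y.8) else (\z.0)) (((\u.(\v.(\w.w))) false) true)))
step 1: [if@1.0] ((\x.false) ((\z.0) (((\u.(\v.(\w.w))) false) true)))
step 2: [beta@1.1.0] ((\x.false) ((\z.0) ((\v.(\w.w)) true)))
step 3: [beta@1.1] ((\x.false) ((\z.0) (\w.w)))
step 4: [beta@1] ((\x.false) 0)
step 5: [beta@root] false

Answer: beta at root : ((\x.false) 0)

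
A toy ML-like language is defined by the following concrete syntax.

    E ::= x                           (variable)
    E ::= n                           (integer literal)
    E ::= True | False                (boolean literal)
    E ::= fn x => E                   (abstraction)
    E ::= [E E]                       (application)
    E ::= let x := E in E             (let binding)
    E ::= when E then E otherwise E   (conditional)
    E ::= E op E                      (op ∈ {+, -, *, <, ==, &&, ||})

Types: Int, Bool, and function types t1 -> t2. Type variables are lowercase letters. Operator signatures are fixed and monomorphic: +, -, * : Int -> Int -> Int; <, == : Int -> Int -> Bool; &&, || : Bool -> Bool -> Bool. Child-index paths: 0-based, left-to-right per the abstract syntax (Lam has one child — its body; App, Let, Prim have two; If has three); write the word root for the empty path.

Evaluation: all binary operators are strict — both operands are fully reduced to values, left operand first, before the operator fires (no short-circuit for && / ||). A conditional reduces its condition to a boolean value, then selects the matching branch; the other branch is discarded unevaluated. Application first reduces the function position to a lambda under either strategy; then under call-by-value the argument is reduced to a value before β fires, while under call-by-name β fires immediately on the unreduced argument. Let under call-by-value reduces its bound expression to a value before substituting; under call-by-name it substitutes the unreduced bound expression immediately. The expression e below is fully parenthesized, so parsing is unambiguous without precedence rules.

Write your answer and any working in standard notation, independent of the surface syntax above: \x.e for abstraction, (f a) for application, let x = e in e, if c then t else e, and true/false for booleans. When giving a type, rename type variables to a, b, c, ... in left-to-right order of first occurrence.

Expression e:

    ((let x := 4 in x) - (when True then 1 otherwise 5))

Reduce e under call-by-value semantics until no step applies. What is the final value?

Derivation:
step 0: ((let x = 4 in x) - (if true then 1 else 5))
step 1: [let@0] (4 - (if true then 1 else 5))
step 2: [if@1] (4 - 1)
step 3: [delta@root] 3

Answer: 3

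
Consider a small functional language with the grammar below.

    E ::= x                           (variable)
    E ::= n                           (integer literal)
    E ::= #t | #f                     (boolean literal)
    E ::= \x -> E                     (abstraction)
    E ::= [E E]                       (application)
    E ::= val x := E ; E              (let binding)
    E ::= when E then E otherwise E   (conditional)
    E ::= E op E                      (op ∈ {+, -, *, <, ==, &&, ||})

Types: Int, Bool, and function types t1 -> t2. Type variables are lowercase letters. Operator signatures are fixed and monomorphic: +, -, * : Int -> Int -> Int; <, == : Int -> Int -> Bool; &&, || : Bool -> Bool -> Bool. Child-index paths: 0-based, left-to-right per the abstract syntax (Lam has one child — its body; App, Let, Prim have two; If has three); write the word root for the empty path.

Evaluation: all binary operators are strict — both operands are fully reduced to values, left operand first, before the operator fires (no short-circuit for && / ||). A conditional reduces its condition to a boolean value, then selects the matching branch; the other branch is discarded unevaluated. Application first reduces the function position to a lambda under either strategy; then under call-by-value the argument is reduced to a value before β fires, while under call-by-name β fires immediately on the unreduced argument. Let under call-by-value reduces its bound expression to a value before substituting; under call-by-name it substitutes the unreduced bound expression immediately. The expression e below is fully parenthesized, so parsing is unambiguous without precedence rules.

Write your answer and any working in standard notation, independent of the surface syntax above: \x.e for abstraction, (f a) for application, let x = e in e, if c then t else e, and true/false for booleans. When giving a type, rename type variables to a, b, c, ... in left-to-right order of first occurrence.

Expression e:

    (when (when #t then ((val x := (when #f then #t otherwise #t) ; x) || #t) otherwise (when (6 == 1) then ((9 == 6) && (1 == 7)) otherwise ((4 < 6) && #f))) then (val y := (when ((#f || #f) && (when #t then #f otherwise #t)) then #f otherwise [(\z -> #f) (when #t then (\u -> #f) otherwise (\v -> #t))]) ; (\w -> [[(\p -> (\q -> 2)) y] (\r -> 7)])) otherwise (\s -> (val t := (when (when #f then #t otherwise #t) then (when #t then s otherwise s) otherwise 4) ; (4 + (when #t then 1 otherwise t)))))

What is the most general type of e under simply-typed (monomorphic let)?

Working:
  unify Bool ~ Bool
  unify Bool ~ Bool
  unify Bool ~ Bool
let x : Bool
x : Bool
  unify Bool ~ Bool
  unify Bool ~ Bool
  unify Int ~ Int
  unify Int ~ Int
  unify Bool ~ Bool
  unify Int ~ Int
  unify Int ~ Int
  unify Bool ~ Bool
  unify Int ~ Int
  unify Int ~ Int
  unify Bool ~ Bool
  unify Int ~ Int
  unify Int ~ Int
  unify Bool ~ Bool
  unify Bool ~ Bool
  unify Bool ~ Bool
  unify Bool ~ Bool
  unify Bool ~ Bool
  unify Bool ~ Bool
  unify Bool ~ Bool
  unify Bool ~ Bool
  unify Bool ~ Bool
  unify Bool ~ Bool
  unify Bool ~ Bool
  unify Bool ~ Bool
\z._ : a -> Bool
  unify Bool ~ Bool
\u._ : b -> Bool
\v._ : c -> Bool
  unify b -> Bool ~ c -> Bool
  unify b ~ c
  unify Bool ~ Bool
  unify a -> Bool ~ (c -> Bool) -> d
  unify a ~ c -> Bool
  unify Bool ~ d
_ _ : Bool
  unify Bool ~ Bool
let y : Bool
\q._ : g -> Int
\p._ : f -> g -> Int
y : Bool
  unify f -> g -> Int ~ Bool -> h
  unify f ~ Bool
  unify g -> Int ~ h
_ _ : g -> Int
\r._ : i -> Int
  unify g -> Int ~ (i -> Int) -> j
  unify g ~ i -> Int
  unify Int ~ j
_ _ : Int
\w._ : e -> Int
  unify Bool ~ Bool
  unify Bool ~ Bool
  unify Bool ~ Bool
  unify Bool ~ Bool
s : k
s : k
  unify k ~ k
  unify k ~ Int
let t : Int
  unify Int ~ Int
  unify Bool ~ Bool
t : Int
  unify Int ~ Int
  unify Int ~ Int
\s._ : Int -> Int
  unify e -> Int ~ Int -> Int
  unify e ~ Int
  unify Int ~ Int

Answer: Int -> Int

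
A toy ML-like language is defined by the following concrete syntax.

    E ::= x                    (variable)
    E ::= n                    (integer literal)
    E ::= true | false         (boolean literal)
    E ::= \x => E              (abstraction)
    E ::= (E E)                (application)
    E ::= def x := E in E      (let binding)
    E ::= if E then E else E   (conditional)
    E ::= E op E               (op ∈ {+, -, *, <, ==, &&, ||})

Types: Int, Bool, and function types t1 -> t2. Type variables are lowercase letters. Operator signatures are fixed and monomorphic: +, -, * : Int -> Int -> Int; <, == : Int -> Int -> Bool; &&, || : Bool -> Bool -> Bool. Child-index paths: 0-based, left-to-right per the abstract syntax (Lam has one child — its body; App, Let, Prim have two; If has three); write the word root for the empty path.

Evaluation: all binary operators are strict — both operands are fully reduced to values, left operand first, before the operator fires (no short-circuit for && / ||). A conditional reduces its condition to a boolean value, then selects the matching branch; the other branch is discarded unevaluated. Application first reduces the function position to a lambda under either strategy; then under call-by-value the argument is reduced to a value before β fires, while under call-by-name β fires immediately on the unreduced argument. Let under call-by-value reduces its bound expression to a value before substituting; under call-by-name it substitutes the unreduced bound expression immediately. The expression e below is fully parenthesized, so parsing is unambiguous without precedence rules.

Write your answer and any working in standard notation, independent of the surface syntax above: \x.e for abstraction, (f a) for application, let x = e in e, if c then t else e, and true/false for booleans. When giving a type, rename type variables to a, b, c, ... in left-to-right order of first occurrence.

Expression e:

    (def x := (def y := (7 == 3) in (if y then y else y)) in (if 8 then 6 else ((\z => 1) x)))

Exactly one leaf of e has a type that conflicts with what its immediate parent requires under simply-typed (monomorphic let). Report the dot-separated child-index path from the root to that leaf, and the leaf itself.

Answer: 1.0 : 8

Working:
  unify Int ~ Int
  unify Int ~ Int
let y : Bool
y : Bool
  unify Bool ~ Bool
y : Bool
y : Bool
  unify Bool ~ Bool
let x : Bool
  unify Int ~ Bool
  FAIL: mismatch Int ~ Bool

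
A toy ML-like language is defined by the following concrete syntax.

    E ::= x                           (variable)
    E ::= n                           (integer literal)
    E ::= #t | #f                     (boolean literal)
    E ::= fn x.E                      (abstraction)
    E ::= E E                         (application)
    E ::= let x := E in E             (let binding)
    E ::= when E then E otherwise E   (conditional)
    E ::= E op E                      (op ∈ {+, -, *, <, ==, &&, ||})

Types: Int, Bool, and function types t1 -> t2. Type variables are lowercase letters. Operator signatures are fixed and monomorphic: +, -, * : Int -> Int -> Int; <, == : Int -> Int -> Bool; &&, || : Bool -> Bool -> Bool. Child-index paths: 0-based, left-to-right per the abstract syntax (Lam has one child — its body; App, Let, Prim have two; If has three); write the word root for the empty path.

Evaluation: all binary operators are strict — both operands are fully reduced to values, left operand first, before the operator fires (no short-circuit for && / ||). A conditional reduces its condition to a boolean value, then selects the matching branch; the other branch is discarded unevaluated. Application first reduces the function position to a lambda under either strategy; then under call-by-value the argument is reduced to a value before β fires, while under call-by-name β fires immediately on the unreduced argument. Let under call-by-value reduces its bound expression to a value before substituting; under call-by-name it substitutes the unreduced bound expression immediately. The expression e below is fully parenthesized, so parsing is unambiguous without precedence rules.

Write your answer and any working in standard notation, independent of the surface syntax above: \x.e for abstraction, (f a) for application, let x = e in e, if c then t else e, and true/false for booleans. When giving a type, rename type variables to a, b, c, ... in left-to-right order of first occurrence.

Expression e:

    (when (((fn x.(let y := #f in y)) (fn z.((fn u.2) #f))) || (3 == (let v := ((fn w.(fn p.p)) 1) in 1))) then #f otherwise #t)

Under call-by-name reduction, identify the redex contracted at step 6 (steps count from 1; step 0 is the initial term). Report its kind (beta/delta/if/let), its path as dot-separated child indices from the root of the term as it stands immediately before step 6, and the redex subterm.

Trace:
step 0: (if (((\x.(let y = false in y)) (\z.((\u.2) false))) || (3 == (let v = ((\w.(\p.p)) 1) in 1))) then false else true)
step 1: [beta@0.0] (if ((let y = false in y) || (3 == (let v = ((\w.(\p.p)) 1) in 1))) then false else true)
step 2: [let@0.0] (if (false || (3 == (let v = ((\w.(\p.p)) 1) in 1))) then false else true)
step 3: [let@0.1.1] (if (false || (3 == 1)) then false else true)
step 4: [delta@0.1] (if (false || false) then false else true)
step 5: [delta@0] (if false then false else true)
step 6: [if@root] true

Answer: if at root : (if false then false else true)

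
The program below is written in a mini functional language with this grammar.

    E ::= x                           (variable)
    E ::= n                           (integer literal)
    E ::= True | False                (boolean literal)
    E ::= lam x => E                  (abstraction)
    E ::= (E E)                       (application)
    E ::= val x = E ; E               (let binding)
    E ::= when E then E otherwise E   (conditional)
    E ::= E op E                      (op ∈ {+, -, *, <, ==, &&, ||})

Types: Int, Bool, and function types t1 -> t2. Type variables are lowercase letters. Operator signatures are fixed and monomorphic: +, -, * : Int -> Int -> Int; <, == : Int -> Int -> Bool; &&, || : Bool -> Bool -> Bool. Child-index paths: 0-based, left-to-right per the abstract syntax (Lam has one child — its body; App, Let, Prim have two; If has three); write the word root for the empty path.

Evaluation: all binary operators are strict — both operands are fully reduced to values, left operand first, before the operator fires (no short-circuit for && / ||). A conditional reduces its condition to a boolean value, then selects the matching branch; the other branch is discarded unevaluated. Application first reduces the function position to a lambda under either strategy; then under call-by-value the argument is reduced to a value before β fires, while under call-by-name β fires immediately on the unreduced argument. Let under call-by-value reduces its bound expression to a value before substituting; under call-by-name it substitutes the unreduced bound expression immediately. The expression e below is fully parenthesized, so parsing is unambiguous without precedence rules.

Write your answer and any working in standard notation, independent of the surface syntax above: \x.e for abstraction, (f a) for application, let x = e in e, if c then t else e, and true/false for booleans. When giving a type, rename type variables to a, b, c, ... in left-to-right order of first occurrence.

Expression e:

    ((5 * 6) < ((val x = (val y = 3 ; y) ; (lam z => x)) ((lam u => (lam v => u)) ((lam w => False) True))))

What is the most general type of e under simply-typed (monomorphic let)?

Derivation:
  unify Int ~ Int
  unify Int ~ Int
  unify Int ~ Int
let y : Int
y : Int
let x : Int
x : Int
\z._ : a -> Int
u : b
\v._ : c -> b
\u._ : b -> c -> b
\w._ : d -> Bool
  unify d -> Bool ~ Bool -> e
  unify d ~ Bool
  unify Bool ~ e
_ _ : Bool
  unify b -> c -> b ~ Bool -> f
  unify b ~ Bool
  unify c -> Bool ~ f
_ _ : c -> Bool
  unify a -> Int ~ (c -> Bool) -> g
  unify a ~ c -> Bool
  unify Int ~ g
_ _ : Int
  unify Int ~ Int

Answer: Bool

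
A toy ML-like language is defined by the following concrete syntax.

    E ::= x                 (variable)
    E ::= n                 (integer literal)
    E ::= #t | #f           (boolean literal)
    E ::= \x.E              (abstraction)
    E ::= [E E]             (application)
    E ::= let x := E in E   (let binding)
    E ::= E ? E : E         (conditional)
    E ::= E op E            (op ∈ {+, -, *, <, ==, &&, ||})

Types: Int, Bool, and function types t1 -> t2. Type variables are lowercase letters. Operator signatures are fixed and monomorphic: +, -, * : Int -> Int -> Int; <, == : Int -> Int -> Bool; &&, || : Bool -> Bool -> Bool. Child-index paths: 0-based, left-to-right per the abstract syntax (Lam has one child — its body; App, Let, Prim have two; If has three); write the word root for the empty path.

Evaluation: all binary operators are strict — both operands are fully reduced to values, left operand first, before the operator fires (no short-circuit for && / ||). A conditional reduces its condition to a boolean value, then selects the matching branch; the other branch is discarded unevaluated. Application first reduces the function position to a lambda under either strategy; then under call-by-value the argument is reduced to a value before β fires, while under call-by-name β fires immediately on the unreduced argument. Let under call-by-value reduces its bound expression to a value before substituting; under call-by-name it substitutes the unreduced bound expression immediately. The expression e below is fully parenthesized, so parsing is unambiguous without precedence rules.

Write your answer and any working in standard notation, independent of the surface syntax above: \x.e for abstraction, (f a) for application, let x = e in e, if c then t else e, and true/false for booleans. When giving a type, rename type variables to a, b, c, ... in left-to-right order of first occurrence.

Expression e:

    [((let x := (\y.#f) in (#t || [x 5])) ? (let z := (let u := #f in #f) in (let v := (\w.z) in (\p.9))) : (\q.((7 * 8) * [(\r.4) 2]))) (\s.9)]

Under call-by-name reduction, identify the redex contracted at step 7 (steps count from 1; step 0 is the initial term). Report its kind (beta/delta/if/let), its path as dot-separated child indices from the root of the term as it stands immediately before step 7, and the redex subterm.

Trace:
step 0: ((if (let x = (\y.false) in (true || (x 5))) then (let z = (let u = false in false) in (let v = (\w.z) in (\p.9))) else (\q.((7 * 8) * ((\r.4) 2)))) (\s.9))
step 1: [let@0.0] ((if (true || ((\y.false) 5)) then (let z = (let u = false in false) in (let v = (\w.z) in (\p.9))) else (\q.((7 * 8) * ((\r.4) 2)))) (\s.9))
step 2: [beta@0.0.1] ((if (true || false) then (let z = (let u = false in false) in (let v = (\w.z) in (\p.9))) else (\q.((7 * 8) * ((\r.4) 2)))) (\s.9))
step 3: [delta@0.0] ((if true then (let z = (let u = false in false) in (let v = (\w.z) in (\p.9))) else (\q.((7 * 8) * ((\r.4) 2)))) (\s.9))
step 4: [if@0] ((let z = (let u = false in false) in (let v = (\w.z) in (\p.9))) (\s.9))
step 5: [let@0] ((let v = (\w.(let u = false in false)) in (\p.9)) (\s.9))
step 6: [let@0] ((\p.9) (\s.9))
step 7: [beta@root] 9

Answer: beta at root : ((\p.9) (\s.9))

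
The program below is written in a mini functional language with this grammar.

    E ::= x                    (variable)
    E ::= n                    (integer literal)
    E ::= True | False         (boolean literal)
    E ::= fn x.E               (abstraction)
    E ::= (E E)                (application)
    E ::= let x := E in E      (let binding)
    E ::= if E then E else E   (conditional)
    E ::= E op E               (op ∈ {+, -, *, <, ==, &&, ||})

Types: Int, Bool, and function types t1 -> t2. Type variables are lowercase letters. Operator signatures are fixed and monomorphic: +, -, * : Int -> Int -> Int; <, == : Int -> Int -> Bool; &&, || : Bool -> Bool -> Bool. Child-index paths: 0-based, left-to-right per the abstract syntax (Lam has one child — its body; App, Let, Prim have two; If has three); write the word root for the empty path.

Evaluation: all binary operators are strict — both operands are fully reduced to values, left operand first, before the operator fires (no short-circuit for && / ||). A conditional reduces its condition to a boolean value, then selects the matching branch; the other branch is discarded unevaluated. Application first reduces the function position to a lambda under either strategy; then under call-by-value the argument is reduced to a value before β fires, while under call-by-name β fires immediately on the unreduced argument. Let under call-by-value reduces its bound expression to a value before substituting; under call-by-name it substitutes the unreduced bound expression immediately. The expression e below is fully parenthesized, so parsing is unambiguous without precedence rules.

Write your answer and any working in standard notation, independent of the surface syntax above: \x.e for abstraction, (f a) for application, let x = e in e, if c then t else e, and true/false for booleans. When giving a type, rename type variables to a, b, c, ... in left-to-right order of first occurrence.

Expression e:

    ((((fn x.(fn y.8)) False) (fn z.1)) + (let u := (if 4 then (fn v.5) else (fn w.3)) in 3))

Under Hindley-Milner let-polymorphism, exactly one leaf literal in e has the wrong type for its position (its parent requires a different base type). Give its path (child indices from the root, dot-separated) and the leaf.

Answer: 1.0.0 : 4

Derivation:
\y._ : b -> Int
\x._ : a -> b -> Int
  unify a -> b -> Int ~ Bool -> c
  unify a ~ Bool
  unify b -> Int ~ c
_ _ : b -> Int
\z._ : d -> Int
  unify b -> Int ~ (d -> Int) -> e
  unify b ~ d -> Int
  unify Int ~ e
_ _ : Int
  unify Int ~ Int
  unify Int ~ Bool
  FAIL: mismatch Int ~ Bool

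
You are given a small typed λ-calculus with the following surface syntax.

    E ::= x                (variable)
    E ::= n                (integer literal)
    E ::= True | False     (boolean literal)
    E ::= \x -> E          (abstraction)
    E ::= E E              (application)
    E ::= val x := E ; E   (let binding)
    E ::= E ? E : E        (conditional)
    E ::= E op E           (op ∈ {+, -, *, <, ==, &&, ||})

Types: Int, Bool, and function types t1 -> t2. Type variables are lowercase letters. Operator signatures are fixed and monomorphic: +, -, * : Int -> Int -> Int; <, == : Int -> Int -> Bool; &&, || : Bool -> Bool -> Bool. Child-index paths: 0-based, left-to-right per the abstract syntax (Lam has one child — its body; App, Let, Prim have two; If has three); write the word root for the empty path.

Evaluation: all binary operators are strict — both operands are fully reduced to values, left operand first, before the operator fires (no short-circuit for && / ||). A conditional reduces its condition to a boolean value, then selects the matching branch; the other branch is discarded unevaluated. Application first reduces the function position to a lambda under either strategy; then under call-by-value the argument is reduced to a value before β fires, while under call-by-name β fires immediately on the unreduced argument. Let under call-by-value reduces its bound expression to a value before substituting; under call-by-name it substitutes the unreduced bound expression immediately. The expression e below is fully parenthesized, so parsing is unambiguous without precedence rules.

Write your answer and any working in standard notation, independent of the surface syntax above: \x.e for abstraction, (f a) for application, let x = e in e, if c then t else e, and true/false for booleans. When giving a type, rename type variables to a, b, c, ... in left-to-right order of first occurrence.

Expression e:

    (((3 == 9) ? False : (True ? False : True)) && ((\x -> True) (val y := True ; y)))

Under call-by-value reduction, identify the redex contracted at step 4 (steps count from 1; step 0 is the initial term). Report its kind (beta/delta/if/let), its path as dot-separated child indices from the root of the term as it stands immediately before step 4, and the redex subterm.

Working:
step 0: ((if (3 == 9) then false else (if true then false else true)) && ((\x.true) (let y = true in y)))
step 1: [delta@0.0] ((if false then false else (if true then false else true)) && ((\x.true) (let y = true in y)))
step 2: [if@0] ((if true then false else true) && ((\x.true) (let y = true in y)))
step 3: [if@0] (false && ((\x.true) (let y = true in y)))
step 4: [let@1.1] (false && ((\x.true) true))

Answer: let at 1.1 : (let y = true in y)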